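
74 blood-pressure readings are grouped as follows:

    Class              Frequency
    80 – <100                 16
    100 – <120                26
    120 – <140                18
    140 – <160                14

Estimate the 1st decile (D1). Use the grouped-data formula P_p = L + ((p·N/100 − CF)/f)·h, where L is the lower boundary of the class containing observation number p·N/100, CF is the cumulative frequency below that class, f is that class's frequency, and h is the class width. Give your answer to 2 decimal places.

89.25

N = 74; target position k = 10/100 · 74 = 7.4.
Cumulative frequencies: 16, 42, 60, 74.
Observation 7.4 falls in the class 80 – <100.
L = 80, CF = 0, f = 16, h = 20.
P10 = 80 + ((7.4 − 0)/16)·20 = 80 + 9.25 = 89.25.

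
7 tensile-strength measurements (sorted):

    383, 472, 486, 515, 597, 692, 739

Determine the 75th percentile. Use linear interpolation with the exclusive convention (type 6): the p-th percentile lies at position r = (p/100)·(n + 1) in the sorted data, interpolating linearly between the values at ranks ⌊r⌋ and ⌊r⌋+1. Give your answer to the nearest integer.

n = 7.
r = (75/100)·(7 + 1) = 6.
r is an integer, so P75 is the value at rank 6: 692.

692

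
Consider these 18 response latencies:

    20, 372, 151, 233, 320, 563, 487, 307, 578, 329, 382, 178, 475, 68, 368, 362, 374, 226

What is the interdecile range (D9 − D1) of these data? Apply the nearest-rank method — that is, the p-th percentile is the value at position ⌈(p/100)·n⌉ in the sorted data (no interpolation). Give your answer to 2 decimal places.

495.00

Sorted: 20, 68, 151, 178, 226, 233, 307, 320, 329, 362, 368, 372, 374, 382, 475, 487, 563, 578.
n = 18.
P10: rank ⌈10/100·18⌉ = 2 → 68.
P90: rank ⌈90/100·18⌉ = 17 → 563.
Difference: 563 − 68 = 495.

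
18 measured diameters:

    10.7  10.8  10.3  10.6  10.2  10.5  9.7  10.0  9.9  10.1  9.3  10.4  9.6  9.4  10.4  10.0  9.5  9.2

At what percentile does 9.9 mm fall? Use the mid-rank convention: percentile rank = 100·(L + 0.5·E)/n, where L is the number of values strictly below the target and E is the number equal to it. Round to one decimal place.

Sorted: 9.2, 9.3, 9.4, 9.5, 9.6, 9.7, 9.9, 10.0, 10.0, 10.1, 10.2, 10.3, 10.4, 10.4, 10.5, 10.6, 10.7, 10.8.
Count below 9.9: L = 6; count equal: E = 1; n = 18.
Percentile rank = 100·(6 + 0.5·1)/18 = 100·6.5/18 = 36.11.

36.1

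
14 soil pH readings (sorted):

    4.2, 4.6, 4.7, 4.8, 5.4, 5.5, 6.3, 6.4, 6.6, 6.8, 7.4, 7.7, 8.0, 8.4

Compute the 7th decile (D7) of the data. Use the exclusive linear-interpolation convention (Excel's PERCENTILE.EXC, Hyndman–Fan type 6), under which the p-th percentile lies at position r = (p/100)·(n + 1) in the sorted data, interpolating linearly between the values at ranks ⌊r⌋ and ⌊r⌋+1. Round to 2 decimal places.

n = 14.
r = (70/100)·(14 + 1) = 10.5.
Rank 10 is 6.8 and rank 11 is 7.4.
Interpolate: 6.8 + 0.5·(7.4 − 6.8) = 6.8 + 0.5·0.6 = 7.1.

7.10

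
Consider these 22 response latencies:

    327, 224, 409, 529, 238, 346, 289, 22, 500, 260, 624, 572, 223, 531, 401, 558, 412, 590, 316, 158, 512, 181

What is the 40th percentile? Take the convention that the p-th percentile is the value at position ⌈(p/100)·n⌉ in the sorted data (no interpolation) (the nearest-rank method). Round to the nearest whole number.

Sorted: 22, 158, 181, 223, 224, 238, 260, 289, 316, 327, 346, 401, 409, 412, 500, 512, 529, 531, 558, 572, 590, 624.
n = 22.
Position = ⌈40/100 · 22⌉ = ⌈8.8⌉ = 9.
The value at rank 9 is 316.

316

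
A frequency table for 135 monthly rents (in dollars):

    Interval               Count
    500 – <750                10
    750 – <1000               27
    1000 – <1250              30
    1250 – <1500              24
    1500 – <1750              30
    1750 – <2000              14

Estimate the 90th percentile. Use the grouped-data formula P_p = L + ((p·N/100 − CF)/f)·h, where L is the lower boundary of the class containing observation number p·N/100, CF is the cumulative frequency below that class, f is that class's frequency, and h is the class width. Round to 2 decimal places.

N = 135; target position k = 90/100 · 135 = 121.5.
Cumulative frequencies: 10, 37, 67, 91, 121, 135.
Observation 121.5 falls in the class 1750 – <2000.
L = 1750, CF = 121, f = 14, h = 250.
P90 = 1750 + ((121.5 − 121)/14)·250 = 1750 + 8.92857 = 1758.93.

1758.93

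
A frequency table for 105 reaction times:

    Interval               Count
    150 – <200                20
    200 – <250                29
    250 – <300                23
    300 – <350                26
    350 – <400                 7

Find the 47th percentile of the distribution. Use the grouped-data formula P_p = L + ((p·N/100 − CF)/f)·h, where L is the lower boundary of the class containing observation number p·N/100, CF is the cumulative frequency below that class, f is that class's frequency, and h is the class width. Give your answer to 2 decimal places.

250.76

N = 105; target position k = 47/100 · 105 = 49.35.
Cumulative frequencies: 20, 49, 72, 98, 105.
Observation 49.35 falls in the class 250 – <300.
L = 250, CF = 49, f = 23, h = 50.
P47 = 250 + ((49.35 − 49)/23)·50 = 250 + 0.76087 = 250.761.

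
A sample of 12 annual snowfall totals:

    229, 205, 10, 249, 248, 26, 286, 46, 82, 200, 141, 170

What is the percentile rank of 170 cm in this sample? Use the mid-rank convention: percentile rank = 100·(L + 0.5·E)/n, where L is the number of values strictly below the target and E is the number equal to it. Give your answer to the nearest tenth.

Sorted: 10, 26, 46, 82, 141, 170, 200, 205, 229, 248, 249, 286.
Count below 170: L = 5; count equal: E = 1; n = 12.
Percentile rank = 100·(5 + 0.5·1)/12 = 100·5.5/12 = 45.83.

45.8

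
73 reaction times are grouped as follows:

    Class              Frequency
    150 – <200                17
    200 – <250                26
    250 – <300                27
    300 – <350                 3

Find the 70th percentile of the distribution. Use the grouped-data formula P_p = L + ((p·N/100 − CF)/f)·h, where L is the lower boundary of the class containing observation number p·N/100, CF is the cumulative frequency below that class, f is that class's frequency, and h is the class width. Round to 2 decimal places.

N = 73; target position k = 70/100 · 73 = 51.1.
Cumulative frequencies: 17, 43, 70, 73.
Observation 51.1 falls in the class 250 – <300.
L = 250, CF = 43, f = 27, h = 50.
P70 = 250 + ((51.1 − 43)/27)·50 = 250 + 15 = 265.

265.00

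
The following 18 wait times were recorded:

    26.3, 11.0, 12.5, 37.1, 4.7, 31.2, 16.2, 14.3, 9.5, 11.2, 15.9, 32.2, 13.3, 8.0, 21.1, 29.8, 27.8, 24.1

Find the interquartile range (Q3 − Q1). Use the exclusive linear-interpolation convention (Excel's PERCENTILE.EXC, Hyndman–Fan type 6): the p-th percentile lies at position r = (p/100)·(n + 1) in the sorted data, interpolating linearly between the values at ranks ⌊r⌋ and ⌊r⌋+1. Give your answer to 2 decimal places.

Sorted: 4.7, 8.0, 9.5, 11.0, 11.2, 12.5, 13.3, 14.3, 15.9, 16.2, 21.1, 24.1, 26.3, 27.8, 29.8, 31.2, 32.2, 37.1.
n = 18.
P25: r = 4.75; ranks 4–5 are 11.0, 11.2; interpolating gives 11.15.
P75: r = 14.25; ranks 14–15 are 27.8, 29.8; interpolating gives 28.3.
Difference: 28.3 − 11.15 = 17.15.

17.15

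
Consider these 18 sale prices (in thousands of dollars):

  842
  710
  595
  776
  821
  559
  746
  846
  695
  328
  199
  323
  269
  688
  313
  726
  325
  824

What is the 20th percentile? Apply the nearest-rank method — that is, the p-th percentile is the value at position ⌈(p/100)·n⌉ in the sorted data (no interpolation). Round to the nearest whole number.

Sorted: 199, 269, 313, 323, 325, 328, 559, 595, 688, 695, 710, 726, 746, 776, 821, 824, 842, 846.
n = 18.
Position = ⌈20/100 · 18⌉ = ⌈3.6⌉ = 4.
The value at rank 4 is 323.

323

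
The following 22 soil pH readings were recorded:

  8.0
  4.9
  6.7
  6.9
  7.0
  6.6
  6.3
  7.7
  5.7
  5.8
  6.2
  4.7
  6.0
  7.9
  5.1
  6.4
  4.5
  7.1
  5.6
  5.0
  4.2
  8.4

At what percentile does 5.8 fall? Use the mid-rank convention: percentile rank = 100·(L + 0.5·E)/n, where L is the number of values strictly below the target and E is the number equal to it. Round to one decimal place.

Sorted: 4.2, 4.5, 4.7, 4.9, 5.0, 5.1, 5.6, 5.7, 5.8, 6.0, 6.2, 6.3, 6.4, 6.6, 6.7, 6.9, 7.0, 7.1, 7.7, 7.9, 8.0, 8.4.
Count below 5.8: L = 8; count equal: E = 1; n = 22.
Percentile rank = 100·(8 + 0.5·1)/22 = 100·8.5/22 = 38.64.

38.6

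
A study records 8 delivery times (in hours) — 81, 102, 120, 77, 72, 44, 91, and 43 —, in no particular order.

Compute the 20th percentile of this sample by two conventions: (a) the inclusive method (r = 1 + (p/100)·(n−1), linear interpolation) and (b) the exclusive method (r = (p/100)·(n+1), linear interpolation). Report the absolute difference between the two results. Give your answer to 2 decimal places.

11.40

Sorted: 43, 44, 72, 77, 81, 91, 102, 120.
n = 8.
(a) r = 2.4; between ranks 2 (44) and 3 (72): 55.2.
(b) r = 1.8; between ranks 1 (43) and 2 (44): 43.8.
|55.2 − 43.8| = 11.4.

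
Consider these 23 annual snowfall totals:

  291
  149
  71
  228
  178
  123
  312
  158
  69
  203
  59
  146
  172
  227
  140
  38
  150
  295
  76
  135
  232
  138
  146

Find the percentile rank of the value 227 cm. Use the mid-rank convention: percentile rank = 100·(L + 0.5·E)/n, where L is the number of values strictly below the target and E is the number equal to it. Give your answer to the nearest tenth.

76.1

Sorted: 38, 59, 69, 71, 76, 123, 135, 138, 140, 146, 146, 149, 150, 158, 172, 178, 203, 227, 228, 232, 291, 295, 312.
Count below 227: L = 17; count equal: E = 1; n = 23.
Percentile rank = 100·(17 + 0.5·1)/23 = 100·17.5/23 = 76.09.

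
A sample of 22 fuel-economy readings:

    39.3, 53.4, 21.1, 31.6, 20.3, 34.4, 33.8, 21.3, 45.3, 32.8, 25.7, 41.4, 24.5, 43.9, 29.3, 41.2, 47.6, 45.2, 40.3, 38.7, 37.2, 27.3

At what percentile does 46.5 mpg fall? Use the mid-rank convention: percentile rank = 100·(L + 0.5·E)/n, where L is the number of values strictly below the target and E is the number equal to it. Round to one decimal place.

Sorted: 20.3, 21.1, 21.3, 24.5, 25.7, 27.3, 29.3, 31.6, 32.8, 33.8, 34.4, 37.2, 38.7, 39.3, 40.3, 41.2, 41.4, 43.9, 45.2, 45.3, 47.6, 53.4.
Count below 46.5: L = 20; count equal: E = 0; n = 22.
Percentile rank = 100·(20 + 0.5·0)/22 = 100·20/22 = 90.91.

90.9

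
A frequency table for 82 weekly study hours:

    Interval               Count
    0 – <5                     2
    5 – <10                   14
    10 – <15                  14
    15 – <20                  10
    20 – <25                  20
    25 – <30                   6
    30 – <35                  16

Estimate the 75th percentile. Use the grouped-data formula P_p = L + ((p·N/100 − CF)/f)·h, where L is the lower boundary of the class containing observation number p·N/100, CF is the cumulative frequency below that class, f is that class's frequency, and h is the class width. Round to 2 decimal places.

26.25

N = 82; target position k = 75/100 · 82 = 61.5.
Cumulative frequencies: 2, 16, 30, 40, 60, 66, 82.
Observation 61.5 falls in the class 25 – <30.
L = 25, CF = 60, f = 6, h = 5.
P75 = 25 + ((61.5 − 60)/6)·5 = 25 + 1.25 = 26.25.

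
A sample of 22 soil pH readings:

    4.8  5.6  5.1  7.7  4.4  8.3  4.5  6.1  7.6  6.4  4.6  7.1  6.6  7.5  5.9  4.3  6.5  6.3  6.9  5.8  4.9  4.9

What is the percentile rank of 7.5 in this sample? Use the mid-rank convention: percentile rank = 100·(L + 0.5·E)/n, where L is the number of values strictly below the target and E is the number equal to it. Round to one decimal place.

84.1

Sorted: 4.3, 4.4, 4.5, 4.6, 4.8, 4.9, 4.9, 5.1, 5.6, 5.8, 5.9, 6.1, 6.3, 6.4, 6.5, 6.6, 6.9, 7.1, 7.5, 7.6, 7.7, 8.3.
Count below 7.5: L = 18; count equal: E = 1; n = 22.
Percentile rank = 100·(18 + 0.5·1)/22 = 100·18.5/22 = 84.09.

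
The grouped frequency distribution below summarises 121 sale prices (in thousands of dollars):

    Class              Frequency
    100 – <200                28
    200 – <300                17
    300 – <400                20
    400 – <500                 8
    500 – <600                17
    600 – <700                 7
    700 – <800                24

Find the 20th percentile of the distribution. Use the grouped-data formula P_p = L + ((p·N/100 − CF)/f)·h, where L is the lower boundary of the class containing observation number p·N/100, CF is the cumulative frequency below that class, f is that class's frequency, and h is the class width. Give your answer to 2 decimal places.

N = 121; target position k = 20/100 · 121 = 24.2.
Cumulative frequencies: 28, 45, 65, 73, 90, 97, 121.
Observation 24.2 falls in the class 100 – <200.
L = 100, CF = 0, f = 28, h = 100.
P20 = 100 + ((24.2 − 0)/28)·100 = 100 + 86.4286 = 186.429.

186.43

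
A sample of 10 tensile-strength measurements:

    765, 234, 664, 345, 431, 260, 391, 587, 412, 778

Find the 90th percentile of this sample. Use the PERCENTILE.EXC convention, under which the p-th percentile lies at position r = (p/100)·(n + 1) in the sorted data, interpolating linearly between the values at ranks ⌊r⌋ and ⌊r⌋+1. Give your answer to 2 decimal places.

776.70

Sorted: 234, 260, 345, 391, 412, 431, 587, 664, 765, 778.
n = 10.
r = (90/100)·(10 + 1) = 9.9.
Rank 9 is 765 and rank 10 is 778.
Interpolate: 765 + 0.9·(778 − 765) = 765 + 0.9·13 = 776.7.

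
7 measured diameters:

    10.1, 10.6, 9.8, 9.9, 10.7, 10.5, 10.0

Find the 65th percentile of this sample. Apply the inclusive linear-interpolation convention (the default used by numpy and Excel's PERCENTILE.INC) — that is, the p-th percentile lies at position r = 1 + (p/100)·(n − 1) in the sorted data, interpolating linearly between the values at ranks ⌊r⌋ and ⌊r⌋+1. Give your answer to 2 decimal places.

10.46

Sorted: 9.8, 9.9, 10.0, 10.1, 10.5, 10.6, 10.7.
n = 7.
r = 1 + (65/100)·(7 − 1) = 1 + 3.9 = 4.9.
Rank 4 is 10.1 and rank 5 is 10.5.
Interpolate: 10.1 + 0.9·(10.5 − 10.1) = 10.1 + 0.9·0.4 = 10.46.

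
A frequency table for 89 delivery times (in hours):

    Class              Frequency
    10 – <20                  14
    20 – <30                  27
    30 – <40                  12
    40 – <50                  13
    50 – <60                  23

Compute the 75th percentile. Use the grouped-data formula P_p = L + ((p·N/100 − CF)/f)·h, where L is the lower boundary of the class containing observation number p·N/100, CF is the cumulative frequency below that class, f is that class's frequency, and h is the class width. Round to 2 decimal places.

N = 89; target position k = 75/100 · 89 = 66.75.
Cumulative frequencies: 14, 41, 53, 66, 89.
Observation 66.75 falls in the class 50 – <60.
L = 50, CF = 66, f = 23, h = 10.
P75 = 50 + ((66.75 − 66)/23)·10 = 50 + 0.326087 = 50.3261.

50.33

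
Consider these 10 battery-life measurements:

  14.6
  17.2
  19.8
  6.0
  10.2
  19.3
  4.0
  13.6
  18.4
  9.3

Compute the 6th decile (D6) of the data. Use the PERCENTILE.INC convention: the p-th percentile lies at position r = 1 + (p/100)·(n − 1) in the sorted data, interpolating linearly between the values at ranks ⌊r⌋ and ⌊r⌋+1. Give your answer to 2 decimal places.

Sorted: 4.0, 6.0, 9.3, 10.2, 13.6, 14.6, 17.2, 18.4, 19.3, 19.8.
n = 10.
r = 1 + (60/100)·(10 − 1) = 1 + 5.4 = 6.4.
Rank 6 is 14.6 and rank 7 is 17.2.
Interpolate: 14.6 + 0.4·(17.2 − 14.6) = 14.6 + 0.4·2.6 = 15.64.

15.64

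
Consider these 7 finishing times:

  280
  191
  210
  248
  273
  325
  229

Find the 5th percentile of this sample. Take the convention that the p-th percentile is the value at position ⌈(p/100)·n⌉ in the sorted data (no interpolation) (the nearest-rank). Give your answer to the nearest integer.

191

Sorted: 191, 210, 229, 248, 273, 280, 325.
n = 7.
Position = ⌈5/100 · 7⌉ = ⌈0.35⌉ = 1.
The value at rank 1 is 191.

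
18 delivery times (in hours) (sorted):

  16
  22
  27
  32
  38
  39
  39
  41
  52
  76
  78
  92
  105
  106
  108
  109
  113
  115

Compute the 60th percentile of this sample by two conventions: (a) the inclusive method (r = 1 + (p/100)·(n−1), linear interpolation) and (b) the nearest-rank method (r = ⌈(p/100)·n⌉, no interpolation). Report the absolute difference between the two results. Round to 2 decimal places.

n = 18.
(a) r = 11.2; between ranks 11 (78) and 12 (92): 80.8.
(b) the nearest-rank method: rank 11 → 78.
|80.8 − 78| = 2.8.

2.80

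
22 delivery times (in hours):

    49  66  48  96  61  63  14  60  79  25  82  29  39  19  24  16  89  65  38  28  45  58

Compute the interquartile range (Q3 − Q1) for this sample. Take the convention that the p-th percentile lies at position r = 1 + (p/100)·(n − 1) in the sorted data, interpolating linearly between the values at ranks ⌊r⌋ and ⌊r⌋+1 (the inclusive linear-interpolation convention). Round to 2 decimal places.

Sorted: 14, 16, 19, 24, 25, 28, 29, 38, 39, 45, 48, 49, 58, 60, 61, 63, 65, 66, 79, 82, 89, 96.
n = 22.
P25: r = 6.25; ranks 6–7 are 28, 29; interpolating gives 28.25.
P75: r = 16.75; ranks 16–17 are 63, 65; interpolating gives 64.5.
Difference: 64.5 − 28.25 = 36.25.

36.25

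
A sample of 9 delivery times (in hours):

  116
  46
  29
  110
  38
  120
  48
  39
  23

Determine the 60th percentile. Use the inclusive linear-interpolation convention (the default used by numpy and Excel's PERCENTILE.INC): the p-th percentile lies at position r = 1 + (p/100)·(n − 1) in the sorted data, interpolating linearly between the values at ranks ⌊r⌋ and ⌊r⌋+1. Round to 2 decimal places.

Sorted: 23, 29, 38, 39, 46, 48, 110, 116, 120.
n = 9.
r = 1 + (60/100)·(9 − 1) = 1 + 4.8 = 5.8.
Rank 5 is 46 and rank 6 is 48.
Interpolate: 46 + 0.8·(48 − 46) = 46 + 0.8·2 = 47.6.

47.60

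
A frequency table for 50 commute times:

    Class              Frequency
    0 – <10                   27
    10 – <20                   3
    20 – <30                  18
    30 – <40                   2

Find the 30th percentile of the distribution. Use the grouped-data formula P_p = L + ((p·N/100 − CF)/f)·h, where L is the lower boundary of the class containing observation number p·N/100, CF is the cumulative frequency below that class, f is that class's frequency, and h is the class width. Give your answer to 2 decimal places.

5.56

N = 50; target position k = 30/100 · 50 = 15.
Cumulative frequencies: 27, 30, 48, 50.
Observation 15 falls in the class 0 – <10.
L = 0, CF = 0, f = 27, h = 10.
P30 = 0 + ((15 − 0)/27)·10 = 0 + 5.55556 = 5.55556.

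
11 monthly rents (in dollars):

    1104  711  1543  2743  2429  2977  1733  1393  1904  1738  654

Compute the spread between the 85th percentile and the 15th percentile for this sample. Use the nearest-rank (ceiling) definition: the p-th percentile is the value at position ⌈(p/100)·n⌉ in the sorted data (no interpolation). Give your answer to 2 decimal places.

Sorted: 654, 711, 1104, 1393, 1543, 1733, 1738, 1904, 2429, 2743, 2977.
n = 11.
P15: rank ⌈15/100·11⌉ = 2 → 711.
P85: rank ⌈85/100·11⌉ = 10 → 2743.
Difference: 2743 − 711 = 2032.

2032.00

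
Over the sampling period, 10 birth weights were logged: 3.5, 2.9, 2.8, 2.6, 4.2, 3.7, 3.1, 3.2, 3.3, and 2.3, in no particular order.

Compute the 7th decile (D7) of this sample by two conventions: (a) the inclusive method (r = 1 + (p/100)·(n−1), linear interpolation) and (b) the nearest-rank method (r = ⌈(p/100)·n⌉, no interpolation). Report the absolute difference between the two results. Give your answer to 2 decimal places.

Sorted: 2.3, 2.6, 2.8, 2.9, 3.1, 3.2, 3.3, 3.5, 3.7, 4.2.
n = 10.
(a) r = 7.3; between ranks 7 (3.3) and 8 (3.5): 3.36.
(b) the nearest-rank method: rank 7 → 3.3.
|3.36 − 3.3| = 0.06.

0.06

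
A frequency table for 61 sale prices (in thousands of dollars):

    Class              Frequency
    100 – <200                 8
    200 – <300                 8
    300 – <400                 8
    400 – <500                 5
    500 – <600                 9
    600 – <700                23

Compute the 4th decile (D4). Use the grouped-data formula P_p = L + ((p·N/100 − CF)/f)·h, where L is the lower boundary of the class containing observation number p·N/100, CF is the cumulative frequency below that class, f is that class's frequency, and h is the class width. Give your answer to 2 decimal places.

N = 61; target position k = 40/100 · 61 = 24.4.
Cumulative frequencies: 8, 16, 24, 29, 38, 61.
Observation 24.4 falls in the class 400 – <500.
L = 400, CF = 24, f = 5, h = 100.
P40 = 400 + ((24.4 − 24)/5)·100 = 400 + 8 = 408.

408.00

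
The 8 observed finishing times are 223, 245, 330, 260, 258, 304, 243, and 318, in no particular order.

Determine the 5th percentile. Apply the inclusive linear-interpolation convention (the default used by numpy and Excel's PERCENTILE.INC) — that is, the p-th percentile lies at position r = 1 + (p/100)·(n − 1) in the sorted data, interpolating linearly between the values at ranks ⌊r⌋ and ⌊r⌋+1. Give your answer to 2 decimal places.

Sorted: 223, 243, 245, 258, 260, 304, 318, 330.
n = 8.
r = 1 + (5/100)·(8 − 1) = 1 + 0.35 = 1.35.
Rank 1 is 223 and rank 2 is 243.
Interpolate: 223 + 0.35·(243 − 223) = 223 + 0.35·20 = 230.

230.00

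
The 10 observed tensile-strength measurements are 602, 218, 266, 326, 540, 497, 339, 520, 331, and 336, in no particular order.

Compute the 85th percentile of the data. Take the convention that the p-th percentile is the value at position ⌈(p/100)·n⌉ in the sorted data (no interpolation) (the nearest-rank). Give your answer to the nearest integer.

540

Sorted: 218, 266, 326, 331, 336, 339, 497, 520, 540, 602.
n = 10.
Position = ⌈85/100 · 10⌉ = ⌈8.5⌉ = 9.
The value at rank 9 is 540.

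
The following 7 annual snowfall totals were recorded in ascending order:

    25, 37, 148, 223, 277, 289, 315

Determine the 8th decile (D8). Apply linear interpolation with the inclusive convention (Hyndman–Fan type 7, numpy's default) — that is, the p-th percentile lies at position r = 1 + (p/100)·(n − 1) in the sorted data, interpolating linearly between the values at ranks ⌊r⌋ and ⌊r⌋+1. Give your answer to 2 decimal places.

286.60

n = 7.
r = 1 + (80/100)·(7 − 1) = 1 + 4.8 = 5.8.
Rank 5 is 277 and rank 6 is 289.
Interpolate: 277 + 0.8·(289 − 277) = 277 + 0.8·12 = 286.6.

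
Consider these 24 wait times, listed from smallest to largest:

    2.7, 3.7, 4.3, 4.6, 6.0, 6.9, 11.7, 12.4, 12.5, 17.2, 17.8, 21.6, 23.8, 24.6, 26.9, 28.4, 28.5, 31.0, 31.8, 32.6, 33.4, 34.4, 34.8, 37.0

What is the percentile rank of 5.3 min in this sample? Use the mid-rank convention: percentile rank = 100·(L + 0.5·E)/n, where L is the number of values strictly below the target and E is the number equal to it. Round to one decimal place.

16.7

Count below 5.3: L = 4; count equal: E = 0; n = 24.
Percentile rank = 100·(4 + 0.5·0)/24 = 100·4/24 = 16.67.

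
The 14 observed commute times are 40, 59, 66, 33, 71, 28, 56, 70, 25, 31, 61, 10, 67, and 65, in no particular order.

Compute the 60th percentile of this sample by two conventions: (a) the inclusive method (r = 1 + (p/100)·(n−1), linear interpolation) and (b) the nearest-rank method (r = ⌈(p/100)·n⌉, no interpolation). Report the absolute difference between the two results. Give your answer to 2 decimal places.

0.40

Sorted: 10, 25, 28, 31, 33, 40, 56, 59, 61, 65, 66, 67, 70, 71.
n = 14.
(a) r = 8.8; between ranks 8 (59) and 9 (61): 60.6.
(b) the nearest-rank method: rank 9 → 61.
|60.6 − 61| = 0.4.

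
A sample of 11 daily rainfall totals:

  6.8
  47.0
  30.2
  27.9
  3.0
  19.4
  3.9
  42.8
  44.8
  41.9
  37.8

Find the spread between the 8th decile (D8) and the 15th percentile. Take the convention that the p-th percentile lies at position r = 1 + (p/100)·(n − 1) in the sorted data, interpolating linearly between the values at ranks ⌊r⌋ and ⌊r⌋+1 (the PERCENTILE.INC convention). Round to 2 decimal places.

37.45

Sorted: 3.0, 3.9, 6.8, 19.4, 27.9, 30.2, 37.8, 41.9, 42.8, 44.8, 47.0.
n = 11.
P15: r = 2.5; ranks 2–3 are 3.9, 6.8; interpolating gives 5.35.
P80: r = 9 (integer) → 42.8.
Difference: 42.8 − 5.35 = 37.45.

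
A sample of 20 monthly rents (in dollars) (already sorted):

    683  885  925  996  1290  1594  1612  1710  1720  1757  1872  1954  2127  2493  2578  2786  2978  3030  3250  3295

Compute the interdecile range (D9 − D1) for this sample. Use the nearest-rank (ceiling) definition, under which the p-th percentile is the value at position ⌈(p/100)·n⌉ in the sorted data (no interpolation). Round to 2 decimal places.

n = 20.
P10: rank ⌈10/100·20⌉ = 2 → 885.
P90: rank ⌈90/100·20⌉ = 18 → 3030.
Difference: 3030 − 885 = 2145.

2145.00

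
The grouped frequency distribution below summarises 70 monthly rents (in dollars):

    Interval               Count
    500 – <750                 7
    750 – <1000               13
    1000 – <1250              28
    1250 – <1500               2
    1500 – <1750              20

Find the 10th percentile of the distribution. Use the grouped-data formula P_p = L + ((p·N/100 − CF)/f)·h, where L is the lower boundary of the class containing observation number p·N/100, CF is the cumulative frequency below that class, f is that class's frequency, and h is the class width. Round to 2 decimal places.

750.00

N = 70; target position k = 10/100 · 70 = 7.
Cumulative frequencies: 7, 20, 48, 50, 70.
Observation 7 falls in the class 500 – <750.
L = 500, CF = 0, f = 7, h = 250.
P10 = 500 + ((7 − 0)/7)·250 = 500 + 250 = 750.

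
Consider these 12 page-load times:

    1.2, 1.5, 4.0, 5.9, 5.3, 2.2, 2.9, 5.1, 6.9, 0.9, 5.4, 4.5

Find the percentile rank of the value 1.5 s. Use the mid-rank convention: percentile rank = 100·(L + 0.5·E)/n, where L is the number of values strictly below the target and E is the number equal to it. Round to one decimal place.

20.8

Sorted: 0.9, 1.2, 1.5, 2.2, 2.9, 4.0, 4.5, 5.1, 5.3, 5.4, 5.9, 6.9.
Count below 1.5: L = 2; count equal: E = 1; n = 12.
Percentile rank = 100·(2 + 0.5·1)/12 = 100·2.5/12 = 20.83.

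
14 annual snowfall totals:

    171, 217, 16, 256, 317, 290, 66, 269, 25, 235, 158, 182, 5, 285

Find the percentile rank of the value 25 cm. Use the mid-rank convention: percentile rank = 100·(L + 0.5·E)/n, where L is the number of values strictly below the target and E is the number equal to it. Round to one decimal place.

Sorted: 5, 16, 25, 66, 158, 171, 182, 217, 235, 256, 269, 285, 290, 317.
Count below 25: L = 2; count equal: E = 1; n = 14.
Percentile rank = 100·(2 + 0.5·1)/14 = 100·2.5/14 = 17.86.

17.9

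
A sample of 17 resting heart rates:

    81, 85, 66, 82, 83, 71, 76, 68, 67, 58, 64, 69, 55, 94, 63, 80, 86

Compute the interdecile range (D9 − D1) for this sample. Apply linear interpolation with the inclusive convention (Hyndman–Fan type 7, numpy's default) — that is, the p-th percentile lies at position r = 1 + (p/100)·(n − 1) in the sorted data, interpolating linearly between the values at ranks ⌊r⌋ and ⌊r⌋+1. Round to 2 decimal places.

24.40

Sorted: 55, 58, 63, 64, 66, 67, 68, 69, 71, 76, 80, 81, 82, 83, 85, 86, 94.
n = 17.
P10: r = 2.6; ranks 2–3 are 58, 63; interpolating gives 61.
P90: r = 15.4; ranks 15–16 are 85, 86; interpolating gives 85.4.
Difference: 85.4 − 61 = 24.4.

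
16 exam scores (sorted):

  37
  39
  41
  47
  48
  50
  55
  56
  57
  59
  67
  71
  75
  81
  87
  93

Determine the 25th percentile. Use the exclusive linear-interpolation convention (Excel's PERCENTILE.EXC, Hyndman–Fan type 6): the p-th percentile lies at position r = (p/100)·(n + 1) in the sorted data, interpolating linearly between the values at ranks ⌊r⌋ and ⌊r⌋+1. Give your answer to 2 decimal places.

n = 16.
r = (25/100)·(16 + 1) = 4.25.
Rank 4 is 47 and rank 5 is 48.
Interpolate: 47 + 0.25·(48 − 47) = 47 + 0.25·1 = 47.25.

47.25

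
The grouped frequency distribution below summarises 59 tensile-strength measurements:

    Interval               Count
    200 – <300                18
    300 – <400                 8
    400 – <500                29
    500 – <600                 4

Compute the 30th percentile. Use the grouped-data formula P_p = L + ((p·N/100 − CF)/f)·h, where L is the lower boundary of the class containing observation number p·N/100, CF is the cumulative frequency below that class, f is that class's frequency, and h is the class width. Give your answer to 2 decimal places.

N = 59; target position k = 30/100 · 59 = 17.7.
Cumulative frequencies: 18, 26, 55, 59.
Observation 17.7 falls in the class 200 – <300.
L = 200, CF = 0, f = 18, h = 100.
P30 = 200 + ((17.7 − 0)/18)·100 = 200 + 98.3333 = 298.333.

298.33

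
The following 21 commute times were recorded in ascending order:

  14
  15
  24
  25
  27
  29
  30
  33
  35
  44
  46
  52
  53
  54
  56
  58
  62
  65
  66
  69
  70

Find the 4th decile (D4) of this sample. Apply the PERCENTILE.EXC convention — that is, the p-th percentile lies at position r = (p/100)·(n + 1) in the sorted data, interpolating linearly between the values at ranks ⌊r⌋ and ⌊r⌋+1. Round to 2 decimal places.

34.60

n = 21.
r = (40/100)·(21 + 1) = 8.8.
Rank 8 is 33 and rank 9 is 35.
Interpolate: 33 + 0.8·(35 − 33) = 33 + 0.8·2 = 34.6.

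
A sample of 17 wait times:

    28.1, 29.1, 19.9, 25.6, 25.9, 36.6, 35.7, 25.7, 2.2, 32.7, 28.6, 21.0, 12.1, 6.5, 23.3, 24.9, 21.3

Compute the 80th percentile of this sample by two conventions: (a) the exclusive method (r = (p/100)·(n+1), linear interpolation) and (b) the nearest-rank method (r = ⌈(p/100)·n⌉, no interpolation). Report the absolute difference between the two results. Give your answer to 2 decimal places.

1.44

Sorted: 2.2, 6.5, 12.1, 19.9, 21.0, 21.3, 23.3, 24.9, 25.6, 25.7, 25.9, 28.1, 28.6, 29.1, 32.7, 35.7, 36.6.
n = 17.
(a) r = 14.4; between ranks 14 (29.1) and 15 (32.7): 30.54.
(b) the nearest-rank method: rank 14 → 29.1.
|30.54 − 29.1| = 1.44.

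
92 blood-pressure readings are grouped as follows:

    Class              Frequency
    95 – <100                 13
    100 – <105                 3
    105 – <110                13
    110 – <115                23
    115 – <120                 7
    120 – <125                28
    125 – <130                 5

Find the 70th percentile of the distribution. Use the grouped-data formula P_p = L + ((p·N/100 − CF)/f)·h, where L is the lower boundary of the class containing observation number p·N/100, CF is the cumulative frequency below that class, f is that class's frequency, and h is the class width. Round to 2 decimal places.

N = 92; target position k = 70/100 · 92 = 64.4.
Cumulative frequencies: 13, 16, 29, 52, 59, 87, 92.
Observation 64.4 falls in the class 120 – <125.
L = 120, CF = 59, f = 28, h = 5.
P70 = 120 + ((64.4 − 59)/28)·5 = 120 + 0.964286 = 120.964.

120.96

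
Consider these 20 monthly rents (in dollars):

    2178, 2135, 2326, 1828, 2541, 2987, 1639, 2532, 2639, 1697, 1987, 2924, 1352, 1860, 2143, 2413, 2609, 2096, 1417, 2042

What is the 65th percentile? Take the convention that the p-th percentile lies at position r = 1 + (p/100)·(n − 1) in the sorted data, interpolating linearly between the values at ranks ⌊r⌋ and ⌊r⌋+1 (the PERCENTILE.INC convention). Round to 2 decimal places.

Sorted: 1352, 1417, 1639, 1697, 1828, 1860, 1987, 2042, 2096, 2135, 2143, 2178, 2326, 2413, 2532, 2541, 2609, 2639, 2924, 2987.
n = 20.
r = 1 + (65/100)·(20 − 1) = 1 + 12.35 = 13.35.
Rank 13 is 2326 and rank 14 is 2413.
Interpolate: 2326 + 0.35·(2413 − 2326) = 2326 + 0.35·87 = 2356.45.

2356.45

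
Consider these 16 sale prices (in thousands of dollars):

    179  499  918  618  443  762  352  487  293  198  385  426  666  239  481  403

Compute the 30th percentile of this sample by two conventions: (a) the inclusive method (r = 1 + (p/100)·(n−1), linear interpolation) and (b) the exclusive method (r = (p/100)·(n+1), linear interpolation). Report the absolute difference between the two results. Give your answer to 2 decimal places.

13.20

Sorted: 179, 198, 239, 293, 352, 385, 403, 426, 443, 481, 487, 499, 618, 666, 762, 918.
n = 16.
(a) r = 5.5; between ranks 5 (352) and 6 (385): 368.5.
(b) r = 5.1; between ranks 5 (352) and 6 (385): 355.3.
|368.5 − 355.3| = 13.2.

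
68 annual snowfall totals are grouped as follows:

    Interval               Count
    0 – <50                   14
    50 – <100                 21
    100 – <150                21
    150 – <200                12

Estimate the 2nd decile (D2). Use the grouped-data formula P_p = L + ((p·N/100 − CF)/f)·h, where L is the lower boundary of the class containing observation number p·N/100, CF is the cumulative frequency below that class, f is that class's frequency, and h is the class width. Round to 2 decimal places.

N = 68; target position k = 20/100 · 68 = 13.6.
Cumulative frequencies: 14, 35, 56, 68.
Observation 13.6 falls in the class 0 – <50.
L = 0, CF = 0, f = 14, h = 50.
P20 = 0 + ((13.6 − 0)/14)·50 = 0 + 48.5714 = 48.5714.

48.57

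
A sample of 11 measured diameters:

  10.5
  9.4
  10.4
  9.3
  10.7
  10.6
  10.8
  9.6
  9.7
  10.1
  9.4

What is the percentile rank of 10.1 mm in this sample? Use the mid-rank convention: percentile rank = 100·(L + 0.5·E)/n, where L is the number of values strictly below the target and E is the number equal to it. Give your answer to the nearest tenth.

50.0

Sorted: 9.3, 9.4, 9.4, 9.6, 9.7, 10.1, 10.4, 10.5, 10.6, 10.7, 10.8.
Count below 10.1: L = 5; count equal: E = 1; n = 11.
Percentile rank = 100·(5 + 0.5·1)/11 = 100·5.5/11 = 50.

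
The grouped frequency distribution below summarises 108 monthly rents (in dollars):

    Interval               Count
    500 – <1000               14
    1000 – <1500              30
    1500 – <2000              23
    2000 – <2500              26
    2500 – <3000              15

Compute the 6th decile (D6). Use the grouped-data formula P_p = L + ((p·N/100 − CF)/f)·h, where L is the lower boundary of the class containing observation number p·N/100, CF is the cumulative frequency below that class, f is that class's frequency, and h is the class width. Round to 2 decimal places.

N = 108; target position k = 60/100 · 108 = 64.8.
Cumulative frequencies: 14, 44, 67, 93, 108.
Observation 64.8 falls in the class 1500 – <2000.
L = 1500, CF = 44, f = 23, h = 500.
P60 = 1500 + ((64.8 − 44)/23)·500 = 1500 + 452.174 = 1952.17.

1952.17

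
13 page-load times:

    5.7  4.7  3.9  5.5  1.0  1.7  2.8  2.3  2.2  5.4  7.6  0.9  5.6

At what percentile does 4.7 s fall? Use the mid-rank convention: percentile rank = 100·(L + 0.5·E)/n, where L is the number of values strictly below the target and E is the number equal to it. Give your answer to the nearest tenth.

57.7

Sorted: 0.9, 1.0, 1.7, 2.2, 2.3, 2.8, 3.9, 4.7, 5.4, 5.5, 5.6, 5.7, 7.6.
Count below 4.7: L = 7; count equal: E = 1; n = 13.
Percentile rank = 100·(7 + 0.5·1)/13 = 100·7.5/13 = 57.69.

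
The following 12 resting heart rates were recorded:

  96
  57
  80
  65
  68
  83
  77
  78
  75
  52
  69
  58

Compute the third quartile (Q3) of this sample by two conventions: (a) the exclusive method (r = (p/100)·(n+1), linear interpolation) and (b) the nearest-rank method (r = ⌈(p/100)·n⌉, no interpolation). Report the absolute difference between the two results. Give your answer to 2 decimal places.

1.50

Sorted: 52, 57, 58, 65, 68, 69, 75, 77, 78, 80, 83, 96.
n = 12.
(a) r = 9.75; between ranks 9 (78) and 10 (80): 79.5.
(b) the nearest-rank method: rank 9 → 78.
|79.5 − 78| = 1.5.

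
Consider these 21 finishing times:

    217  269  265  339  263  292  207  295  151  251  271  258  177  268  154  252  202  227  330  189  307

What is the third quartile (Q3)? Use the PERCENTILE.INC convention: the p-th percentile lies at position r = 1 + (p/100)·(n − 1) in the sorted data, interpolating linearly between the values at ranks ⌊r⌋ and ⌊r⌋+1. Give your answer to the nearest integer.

Sorted: 151, 154, 177, 189, 202, 207, 217, 227, 251, 252, 258, 263, 265, 268, 269, 271, 292, 295, 307, 330, 339.
n = 21.
r = 1 + (75/100)·(21 − 1) = 1 + 15 = 16.
r is an integer, so P75 is the value at rank 16: 271.

271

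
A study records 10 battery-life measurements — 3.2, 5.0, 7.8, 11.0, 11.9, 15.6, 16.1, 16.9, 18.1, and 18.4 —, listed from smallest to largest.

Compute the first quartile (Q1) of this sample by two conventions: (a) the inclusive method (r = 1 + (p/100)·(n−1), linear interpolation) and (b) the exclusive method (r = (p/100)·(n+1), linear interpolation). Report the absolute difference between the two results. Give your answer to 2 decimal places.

n = 10.
(a) r = 3.25; between ranks 3 (7.8) and 4 (11.0): 8.6.
(b) r = 2.75; between ranks 2 (5.0) and 3 (7.8): 7.1.
|8.6 − 7.1| = 1.5.

1.50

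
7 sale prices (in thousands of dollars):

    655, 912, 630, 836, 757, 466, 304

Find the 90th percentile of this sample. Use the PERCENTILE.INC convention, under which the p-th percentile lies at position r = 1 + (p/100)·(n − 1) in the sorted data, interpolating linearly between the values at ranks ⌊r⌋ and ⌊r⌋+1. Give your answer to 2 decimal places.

866.40

Sorted: 304, 466, 630, 655, 757, 836, 912.
n = 7.
r = 1 + (90/100)·(7 − 1) = 1 + 5.4 = 6.4.
Rank 6 is 836 and rank 7 is 912.
Interpolate: 836 + 0.4·(912 − 836) = 836 + 0.4·76 = 866.4.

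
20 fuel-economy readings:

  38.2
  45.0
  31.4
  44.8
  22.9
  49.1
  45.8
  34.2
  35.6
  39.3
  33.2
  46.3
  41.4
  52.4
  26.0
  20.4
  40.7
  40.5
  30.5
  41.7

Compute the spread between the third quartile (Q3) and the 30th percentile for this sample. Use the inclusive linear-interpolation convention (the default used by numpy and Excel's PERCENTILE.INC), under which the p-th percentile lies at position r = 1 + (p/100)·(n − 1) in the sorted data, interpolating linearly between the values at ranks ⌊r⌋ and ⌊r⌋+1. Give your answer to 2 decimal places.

Sorted: 20.4, 22.9, 26.0, 30.5, 31.4, 33.2, 34.2, 35.6, 38.2, 39.3, 40.5, 40.7, 41.4, 41.7, 44.8, 45.0, 45.8, 46.3, 49.1, 52.4.
n = 20.
P30: r = 6.7; ranks 6–7 are 33.2, 34.2; interpolating gives 33.9.
P75: r = 15.25; ranks 15–16 are 44.8, 45.0; interpolating gives 44.85.
Difference: 44.85 − 33.9 = 10.95.

10.95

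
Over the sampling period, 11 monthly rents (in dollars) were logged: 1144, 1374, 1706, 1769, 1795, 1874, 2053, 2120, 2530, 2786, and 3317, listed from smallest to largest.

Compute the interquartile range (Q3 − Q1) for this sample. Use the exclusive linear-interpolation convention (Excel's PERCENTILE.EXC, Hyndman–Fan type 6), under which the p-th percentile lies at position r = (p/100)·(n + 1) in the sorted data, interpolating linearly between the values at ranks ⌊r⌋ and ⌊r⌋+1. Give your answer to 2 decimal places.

n = 11.
P25: r = 3 (integer) → 1706.
P75: r = 9 (integer) → 2530.
Difference: 2530 − 1706 = 824.

824.00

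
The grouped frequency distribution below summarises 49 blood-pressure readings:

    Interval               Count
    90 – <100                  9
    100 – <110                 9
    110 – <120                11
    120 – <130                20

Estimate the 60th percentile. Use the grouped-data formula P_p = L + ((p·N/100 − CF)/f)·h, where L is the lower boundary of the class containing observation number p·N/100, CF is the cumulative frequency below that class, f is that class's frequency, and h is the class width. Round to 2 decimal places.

N = 49; target position k = 60/100 · 49 = 29.4.
Cumulative frequencies: 9, 18, 29, 49.
Observation 29.4 falls in the class 120 – <130.
L = 120, CF = 29, f = 20, h = 10.
P60 = 120 + ((29.4 − 29)/20)·10 = 120 + 0.2 = 120.2.

120.20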